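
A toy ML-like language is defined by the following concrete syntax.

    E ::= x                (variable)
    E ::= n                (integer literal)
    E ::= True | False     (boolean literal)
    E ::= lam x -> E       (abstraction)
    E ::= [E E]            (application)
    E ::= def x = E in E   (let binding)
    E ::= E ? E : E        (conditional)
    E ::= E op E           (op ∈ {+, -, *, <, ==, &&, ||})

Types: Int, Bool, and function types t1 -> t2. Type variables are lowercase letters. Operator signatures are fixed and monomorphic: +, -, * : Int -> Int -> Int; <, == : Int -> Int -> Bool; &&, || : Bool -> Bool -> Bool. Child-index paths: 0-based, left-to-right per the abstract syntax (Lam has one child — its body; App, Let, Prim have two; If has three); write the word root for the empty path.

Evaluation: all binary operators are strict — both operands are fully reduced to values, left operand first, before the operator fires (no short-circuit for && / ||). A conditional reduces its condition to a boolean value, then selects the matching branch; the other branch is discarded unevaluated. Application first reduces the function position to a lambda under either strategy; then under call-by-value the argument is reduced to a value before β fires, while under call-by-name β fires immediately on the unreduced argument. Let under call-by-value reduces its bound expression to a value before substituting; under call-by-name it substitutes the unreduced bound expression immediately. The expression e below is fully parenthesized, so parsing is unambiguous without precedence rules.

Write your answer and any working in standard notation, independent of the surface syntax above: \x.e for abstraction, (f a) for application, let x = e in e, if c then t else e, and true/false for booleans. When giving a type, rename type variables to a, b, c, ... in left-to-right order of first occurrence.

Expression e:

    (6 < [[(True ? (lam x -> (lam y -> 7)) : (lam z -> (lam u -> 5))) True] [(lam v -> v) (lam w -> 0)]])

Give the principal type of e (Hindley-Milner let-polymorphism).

Trace:
  unify Int ~ Int
  unify Bool ~ Bool
\y._ : b -> Int
\x._ : a -> b -> Int
\u._ : d -> Int
\z._ : c -> d -> Int
  unify a -> b -> Int ~ c -> d -> Int
  unify a ~ c
  unify b -> Int ~ d -> Int
  unify b ~ d
  unify Int ~ Int
  unify c -> d -> Int ~ Bool -> e
  unify c ~ Bool
  unify d -> Int ~ e
_ _ : d -> Int
v : f
\v._ : f -> f
\w._ : g -> Int
  unify f -> f ~ (g -> Int) -> h
  unify f ~ g -> Int
  unify g -> Int ~ h
_ _ : g -> Int
  unify d -> Int ~ (g -> Int) -> i
  unify d ~ g -> Int
  unify Int ~ i
_ _ : Int
  unify Int ~ Int

Answer: Bool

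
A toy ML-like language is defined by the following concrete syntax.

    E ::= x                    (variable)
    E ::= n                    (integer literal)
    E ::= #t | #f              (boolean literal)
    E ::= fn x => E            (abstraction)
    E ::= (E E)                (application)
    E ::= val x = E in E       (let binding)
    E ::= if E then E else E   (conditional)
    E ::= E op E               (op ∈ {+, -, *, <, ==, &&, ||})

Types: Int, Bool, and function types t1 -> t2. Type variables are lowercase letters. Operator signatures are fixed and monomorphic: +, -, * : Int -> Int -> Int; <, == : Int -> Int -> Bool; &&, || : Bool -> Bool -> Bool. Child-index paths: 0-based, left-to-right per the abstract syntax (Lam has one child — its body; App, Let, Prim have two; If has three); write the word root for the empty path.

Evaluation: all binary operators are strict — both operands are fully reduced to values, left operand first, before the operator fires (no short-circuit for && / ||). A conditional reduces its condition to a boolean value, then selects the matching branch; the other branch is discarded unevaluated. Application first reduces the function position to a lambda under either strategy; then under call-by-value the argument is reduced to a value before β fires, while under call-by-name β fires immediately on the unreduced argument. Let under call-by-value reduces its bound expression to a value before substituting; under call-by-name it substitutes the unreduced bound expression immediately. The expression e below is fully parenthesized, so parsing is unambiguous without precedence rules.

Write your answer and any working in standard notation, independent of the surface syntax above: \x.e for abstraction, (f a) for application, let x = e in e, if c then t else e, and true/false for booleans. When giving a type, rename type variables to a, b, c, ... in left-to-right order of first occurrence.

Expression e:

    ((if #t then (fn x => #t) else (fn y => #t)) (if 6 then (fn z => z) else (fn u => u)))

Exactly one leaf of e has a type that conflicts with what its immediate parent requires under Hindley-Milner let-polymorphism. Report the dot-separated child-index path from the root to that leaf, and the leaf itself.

Trace:
  unify Bool ~ Bool
\x._ : a -> Bool
\y._ : b -> Bool
  unify a -> Bool ~ b -> Bool
  unify a ~ b
  unify Bool ~ Bool
  unify Int ~ Bool
  FAIL: mismatch Int ~ Bool

Answer: 1.0 : 6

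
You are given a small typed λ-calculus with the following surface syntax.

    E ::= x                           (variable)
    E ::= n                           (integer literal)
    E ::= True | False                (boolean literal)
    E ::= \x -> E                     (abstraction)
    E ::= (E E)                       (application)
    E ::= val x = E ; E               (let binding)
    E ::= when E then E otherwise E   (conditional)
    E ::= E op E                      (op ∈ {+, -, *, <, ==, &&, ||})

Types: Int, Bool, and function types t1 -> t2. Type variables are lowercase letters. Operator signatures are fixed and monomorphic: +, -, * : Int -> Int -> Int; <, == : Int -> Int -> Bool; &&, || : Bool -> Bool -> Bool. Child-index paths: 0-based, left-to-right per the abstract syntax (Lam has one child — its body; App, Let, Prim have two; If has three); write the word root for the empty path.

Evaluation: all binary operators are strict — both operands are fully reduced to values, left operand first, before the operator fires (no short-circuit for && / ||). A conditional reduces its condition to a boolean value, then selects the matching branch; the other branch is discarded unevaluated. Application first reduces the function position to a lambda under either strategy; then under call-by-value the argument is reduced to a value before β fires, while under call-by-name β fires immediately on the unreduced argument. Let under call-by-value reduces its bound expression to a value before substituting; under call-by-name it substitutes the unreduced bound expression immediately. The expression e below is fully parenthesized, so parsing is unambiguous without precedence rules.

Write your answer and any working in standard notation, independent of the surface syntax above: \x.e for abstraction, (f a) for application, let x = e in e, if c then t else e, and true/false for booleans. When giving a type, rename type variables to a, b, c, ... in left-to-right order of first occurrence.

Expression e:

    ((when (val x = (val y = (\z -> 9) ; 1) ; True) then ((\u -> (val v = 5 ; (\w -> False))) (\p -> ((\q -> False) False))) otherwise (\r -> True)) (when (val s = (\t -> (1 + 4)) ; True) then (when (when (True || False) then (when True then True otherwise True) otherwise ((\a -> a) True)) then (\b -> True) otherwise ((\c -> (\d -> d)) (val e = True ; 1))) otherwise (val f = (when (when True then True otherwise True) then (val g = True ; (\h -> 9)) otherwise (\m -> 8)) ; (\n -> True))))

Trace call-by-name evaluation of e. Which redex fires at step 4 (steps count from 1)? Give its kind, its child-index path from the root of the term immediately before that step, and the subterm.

Answer: let at 0 : (let v = 5 in (\w.false))

Derivation:
step 0: ((if (let x = (let y = (\z.9) in 1) in true) then ((\u.(let v = 5 in (\w.false))) (\p.((\q.false) false))) else (\r.true)) (if (let s = (\t.(1 + 4)) in true) then (if (if (true || false) then (if true then true else true) else ((\a.a) true)) then (\b.true) else ((\c.(\d.d)) (let e = true in 1))) else (let f = (if (if true then true else true) then (let g = true in (\h.9)) else (\m.8)) in (\n.true))))
step 1: [let@0.0] ((if true then ((\u.(let v = 5 in (\w.false))) (\p.((\q.false) false))) else (\r.true)) (if (let s = (\t.(1 + 4)) in true) then (if (if (true || false) then (if true then true else true) else ((\a.a) true)) then (\b.true) else ((\c.(\d.d)) (let e = true in 1))) else (let f = (if (if true then true else true) then (let g = true in (\h.9)) else (\m.8)) in (\n.true))))
step 2: [if@0] (((\u.(let v = 5 in (\w.false))) (\p.((\q.false) false))) (if (let s = (\t.(1 + 4)) in true) then (if (if (true || false) then (if true then true else true) else ((\a.a) true)) then (\b.true) else ((\c.(\d.d)) (let e = true in 1))) else (let f = (if (if true then true else true) then (let g = true in (\h.9)) else (\m.8)) in (\n.true))))
step 3: [beta@0] ((let v = 5 in (\w.false)) (if (let s = (\t.(1 + 4)) in true) then (if (if (true || false) then (if true then true else true) else ((\a.a) true)) then (\b.true) else ((\c.(\d.d)) (let e = true in 1))) else (let f = (if (if true then true else true) then (let g = true in (\h.9)) else (\m.8)) in (\n.true))))
step 4: [let@0] ((\w.false) (if (let s = (\t.(1 + 4)) in true) then (if (if (true || false) then (if true then true else true) else ((\a.a) true)) then (\b.true) else ((\c.(\d.d)) (let e = true in 1))) else (let f = (if (if true then true else true) then (let g = true in (\h.9)) else (\m.8)) in (\n.true))))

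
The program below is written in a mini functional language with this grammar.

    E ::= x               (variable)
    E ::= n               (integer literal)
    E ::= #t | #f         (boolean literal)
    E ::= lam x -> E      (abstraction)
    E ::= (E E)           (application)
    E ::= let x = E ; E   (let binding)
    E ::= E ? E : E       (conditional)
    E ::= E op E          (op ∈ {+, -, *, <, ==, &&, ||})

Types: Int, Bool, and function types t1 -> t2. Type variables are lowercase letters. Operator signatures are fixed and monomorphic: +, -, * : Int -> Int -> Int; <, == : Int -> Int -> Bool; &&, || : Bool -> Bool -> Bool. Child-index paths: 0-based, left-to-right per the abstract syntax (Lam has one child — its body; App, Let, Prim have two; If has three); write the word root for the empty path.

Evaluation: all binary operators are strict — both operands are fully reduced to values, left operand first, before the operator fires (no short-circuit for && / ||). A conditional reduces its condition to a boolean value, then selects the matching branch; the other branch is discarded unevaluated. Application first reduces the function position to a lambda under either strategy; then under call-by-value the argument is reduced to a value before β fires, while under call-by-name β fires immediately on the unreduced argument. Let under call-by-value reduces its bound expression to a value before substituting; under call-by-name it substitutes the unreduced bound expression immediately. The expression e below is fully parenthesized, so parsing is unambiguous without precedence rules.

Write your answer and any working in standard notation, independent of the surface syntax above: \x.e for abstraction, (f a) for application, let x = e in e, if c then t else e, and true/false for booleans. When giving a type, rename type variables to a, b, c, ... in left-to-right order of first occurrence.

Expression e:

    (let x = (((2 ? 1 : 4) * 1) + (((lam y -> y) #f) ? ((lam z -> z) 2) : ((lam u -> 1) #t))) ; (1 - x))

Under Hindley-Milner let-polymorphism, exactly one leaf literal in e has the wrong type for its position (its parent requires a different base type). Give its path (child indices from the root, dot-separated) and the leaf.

Answer: 0.0.0.0 : 2

Trace:
  unify Int ~ Bool
  FAIL: mismatch Int ~ Bool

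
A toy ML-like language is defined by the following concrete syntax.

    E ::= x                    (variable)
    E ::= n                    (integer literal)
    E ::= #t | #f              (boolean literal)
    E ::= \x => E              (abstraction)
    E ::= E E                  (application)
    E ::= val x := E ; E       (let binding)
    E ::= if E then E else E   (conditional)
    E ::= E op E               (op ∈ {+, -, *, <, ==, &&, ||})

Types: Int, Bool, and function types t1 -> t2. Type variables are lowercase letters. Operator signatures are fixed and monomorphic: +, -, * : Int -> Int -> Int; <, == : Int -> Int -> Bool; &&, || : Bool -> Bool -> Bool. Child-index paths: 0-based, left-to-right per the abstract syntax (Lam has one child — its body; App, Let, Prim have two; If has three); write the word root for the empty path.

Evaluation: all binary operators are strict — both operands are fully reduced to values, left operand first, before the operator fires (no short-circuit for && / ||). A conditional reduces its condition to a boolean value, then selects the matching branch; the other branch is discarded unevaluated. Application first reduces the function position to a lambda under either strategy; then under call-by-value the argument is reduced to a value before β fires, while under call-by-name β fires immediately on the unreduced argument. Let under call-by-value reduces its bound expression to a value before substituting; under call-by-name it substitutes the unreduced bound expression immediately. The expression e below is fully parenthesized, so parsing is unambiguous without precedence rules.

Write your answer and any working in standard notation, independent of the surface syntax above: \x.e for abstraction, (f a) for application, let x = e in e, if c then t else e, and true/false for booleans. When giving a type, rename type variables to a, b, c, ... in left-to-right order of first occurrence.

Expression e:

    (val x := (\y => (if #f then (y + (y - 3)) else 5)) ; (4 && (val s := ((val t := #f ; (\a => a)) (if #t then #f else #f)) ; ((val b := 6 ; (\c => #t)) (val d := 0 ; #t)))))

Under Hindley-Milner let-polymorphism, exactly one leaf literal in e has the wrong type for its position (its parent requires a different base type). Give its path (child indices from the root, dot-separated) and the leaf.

Working:
  unify Bool ~ Bool
y : a
  unify a ~ Int
y : Int
  unify Int ~ Int
  unify Int ~ Int
  unify Int ~ Int
  unify Int ~ Int
\y._ : Int -> Int
let x : Int -> Int
  unify Int ~ Bool
  FAIL: mismatch Int ~ Bool

Answer: 1.0 : 4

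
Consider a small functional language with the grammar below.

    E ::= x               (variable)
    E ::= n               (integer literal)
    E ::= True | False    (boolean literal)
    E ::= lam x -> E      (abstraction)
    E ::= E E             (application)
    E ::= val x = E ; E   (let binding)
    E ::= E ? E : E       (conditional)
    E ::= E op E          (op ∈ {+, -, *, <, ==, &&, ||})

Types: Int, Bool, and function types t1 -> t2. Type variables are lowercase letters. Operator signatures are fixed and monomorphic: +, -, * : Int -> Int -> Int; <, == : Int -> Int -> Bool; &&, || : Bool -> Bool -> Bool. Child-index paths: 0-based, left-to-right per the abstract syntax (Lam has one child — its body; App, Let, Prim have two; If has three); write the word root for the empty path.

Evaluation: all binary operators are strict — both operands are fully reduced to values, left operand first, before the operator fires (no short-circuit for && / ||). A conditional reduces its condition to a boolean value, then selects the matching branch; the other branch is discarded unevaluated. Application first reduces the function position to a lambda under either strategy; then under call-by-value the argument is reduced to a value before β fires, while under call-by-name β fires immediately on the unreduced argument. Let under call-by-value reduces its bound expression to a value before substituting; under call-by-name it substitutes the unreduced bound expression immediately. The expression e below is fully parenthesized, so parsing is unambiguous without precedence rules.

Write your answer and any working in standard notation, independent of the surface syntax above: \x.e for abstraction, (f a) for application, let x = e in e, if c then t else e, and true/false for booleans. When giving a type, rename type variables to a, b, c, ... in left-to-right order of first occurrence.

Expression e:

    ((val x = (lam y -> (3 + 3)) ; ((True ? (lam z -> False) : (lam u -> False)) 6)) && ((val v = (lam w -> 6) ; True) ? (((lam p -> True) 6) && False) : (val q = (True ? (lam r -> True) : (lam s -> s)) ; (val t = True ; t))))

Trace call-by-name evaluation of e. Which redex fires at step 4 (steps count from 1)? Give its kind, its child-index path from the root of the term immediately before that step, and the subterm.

Answer: let at 1.0 : (let v = (\w.6) in true)

Working:
step 0: ((let x = (\y.(3 + 3)) in ((if true then (\z.false) else (\u.false)) 6)) && (if (let v = (\w.6) in true) then (((\p.true) 6) && false) else (let q = (if true then (\r.true) else (\s.s)) in (let t = true in t))))
step 1: [let@0] (((if true then (\z.false) else (\u.false)) 6) && (if (let v = (\w.6) in true) then (((\p.true) 6) && false) else (let q = (if true then (\r.true) else (\s.s)) in (let t = true in t))))
step 2: [if@0.0] (((\z.false) 6) && (if (let v = (\w.6) in true) then (((\p.true) 6) && false) else (let q = (if true then (\r.true) else (\s.s)) in (let t = true in t))))
step 3: [beta@0] (false && (if (let v = (\w.6) in true) then (((\p.true) 6) && false) else (let q = (if true then (\r.true) else (\s.s)) in (let t = true in t))))
step 4: [let@1.0] (false && (if true then (((\p.true) 6) && false) else (let q = (if true then (\r.true) else (\s.s)) in (let t = true in t))))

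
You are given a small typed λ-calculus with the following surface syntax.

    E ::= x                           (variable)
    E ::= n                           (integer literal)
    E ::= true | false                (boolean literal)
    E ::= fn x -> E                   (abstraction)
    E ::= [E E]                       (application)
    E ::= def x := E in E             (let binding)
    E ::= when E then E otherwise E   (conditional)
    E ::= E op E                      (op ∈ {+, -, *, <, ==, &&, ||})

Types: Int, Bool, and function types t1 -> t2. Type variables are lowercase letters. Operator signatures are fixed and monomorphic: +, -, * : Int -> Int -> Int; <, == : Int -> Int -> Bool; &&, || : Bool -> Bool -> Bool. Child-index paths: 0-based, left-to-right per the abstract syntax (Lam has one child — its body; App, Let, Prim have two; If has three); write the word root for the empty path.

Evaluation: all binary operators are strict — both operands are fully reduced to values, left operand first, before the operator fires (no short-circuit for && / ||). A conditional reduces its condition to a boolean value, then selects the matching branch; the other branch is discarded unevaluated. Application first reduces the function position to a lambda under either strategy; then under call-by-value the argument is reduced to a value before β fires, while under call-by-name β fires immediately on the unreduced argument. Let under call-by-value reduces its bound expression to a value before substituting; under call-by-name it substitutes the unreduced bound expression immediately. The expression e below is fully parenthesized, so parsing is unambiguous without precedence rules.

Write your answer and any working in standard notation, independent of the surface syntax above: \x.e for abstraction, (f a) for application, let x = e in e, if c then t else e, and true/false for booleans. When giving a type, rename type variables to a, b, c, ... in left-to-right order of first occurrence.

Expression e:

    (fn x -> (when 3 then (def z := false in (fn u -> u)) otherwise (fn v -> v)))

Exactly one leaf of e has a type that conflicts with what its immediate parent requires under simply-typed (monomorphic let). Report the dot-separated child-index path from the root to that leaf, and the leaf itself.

Derivation:
  unify Int ~ Bool
  FAIL: mismatch Int ~ Bool

Answer: 0.0 : 3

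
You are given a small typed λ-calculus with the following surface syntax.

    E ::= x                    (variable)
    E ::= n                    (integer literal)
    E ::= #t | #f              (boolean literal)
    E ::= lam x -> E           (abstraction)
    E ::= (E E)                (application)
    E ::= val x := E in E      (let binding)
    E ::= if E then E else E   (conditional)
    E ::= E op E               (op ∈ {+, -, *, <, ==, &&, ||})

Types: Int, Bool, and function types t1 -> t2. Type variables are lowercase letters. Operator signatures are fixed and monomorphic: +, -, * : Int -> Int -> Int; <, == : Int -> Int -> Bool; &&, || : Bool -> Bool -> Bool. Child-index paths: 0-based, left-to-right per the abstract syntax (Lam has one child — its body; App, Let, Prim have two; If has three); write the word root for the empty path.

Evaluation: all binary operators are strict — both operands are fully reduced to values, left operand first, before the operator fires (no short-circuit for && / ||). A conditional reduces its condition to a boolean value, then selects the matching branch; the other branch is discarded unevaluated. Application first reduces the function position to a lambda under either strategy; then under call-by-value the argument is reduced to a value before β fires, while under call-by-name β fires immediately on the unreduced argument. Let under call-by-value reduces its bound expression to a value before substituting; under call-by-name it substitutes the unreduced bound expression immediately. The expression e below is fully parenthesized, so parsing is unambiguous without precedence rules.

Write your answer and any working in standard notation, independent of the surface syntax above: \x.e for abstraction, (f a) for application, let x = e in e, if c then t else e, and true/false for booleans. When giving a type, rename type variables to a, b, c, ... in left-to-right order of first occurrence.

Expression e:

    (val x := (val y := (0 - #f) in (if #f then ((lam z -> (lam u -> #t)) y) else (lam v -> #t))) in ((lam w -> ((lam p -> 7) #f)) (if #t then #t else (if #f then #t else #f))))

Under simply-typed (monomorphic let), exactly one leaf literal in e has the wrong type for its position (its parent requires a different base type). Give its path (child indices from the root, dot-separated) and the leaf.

Answer: 0.0.1 : false

Trace:
  unify Int ~ Int
  unify Bool ~ Int
  FAIL: mismatch Bool ~ Int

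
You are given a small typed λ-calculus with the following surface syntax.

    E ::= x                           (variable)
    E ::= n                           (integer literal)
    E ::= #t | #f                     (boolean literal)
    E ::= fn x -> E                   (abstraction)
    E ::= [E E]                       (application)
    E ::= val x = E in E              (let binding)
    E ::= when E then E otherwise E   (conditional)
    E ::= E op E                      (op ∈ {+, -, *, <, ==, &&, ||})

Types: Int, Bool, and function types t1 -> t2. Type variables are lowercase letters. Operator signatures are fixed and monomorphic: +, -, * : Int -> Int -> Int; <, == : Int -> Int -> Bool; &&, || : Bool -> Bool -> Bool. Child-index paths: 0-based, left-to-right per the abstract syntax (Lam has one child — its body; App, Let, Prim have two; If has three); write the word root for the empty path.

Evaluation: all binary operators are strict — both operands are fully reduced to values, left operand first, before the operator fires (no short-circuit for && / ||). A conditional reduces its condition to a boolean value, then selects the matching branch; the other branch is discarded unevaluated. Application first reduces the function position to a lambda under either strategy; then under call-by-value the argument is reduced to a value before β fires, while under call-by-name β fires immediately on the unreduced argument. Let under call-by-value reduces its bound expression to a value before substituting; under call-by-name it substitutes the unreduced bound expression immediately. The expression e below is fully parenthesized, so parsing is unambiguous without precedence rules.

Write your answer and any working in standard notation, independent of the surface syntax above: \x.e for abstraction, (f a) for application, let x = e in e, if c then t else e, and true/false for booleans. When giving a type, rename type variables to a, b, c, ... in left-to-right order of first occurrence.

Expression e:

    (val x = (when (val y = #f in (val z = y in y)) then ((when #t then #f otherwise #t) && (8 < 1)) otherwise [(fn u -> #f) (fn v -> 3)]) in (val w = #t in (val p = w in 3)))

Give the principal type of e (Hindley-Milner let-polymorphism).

Trace:
let y : Bool
y : Bool
let z : Bool
y : Bool
  unify Bool ~ Bool
  unify Bool ~ Bool
  unify Bool ~ Bool
  unify Bool ~ Bool
  unify Int ~ Int
  unify Int ~ Int
  unify Bool ~ Bool
\u._ : a -> Bool
\v._ : b -> Int
  unify a -> Bool ~ (b -> Int) -> c
  unify a ~ b -> Int
  unify Bool ~ c
_ _ : Bool
  unify Bool ~ Bool
let x : Bool
let w : Bool
w : Bool
let p : Bool

Answer: Int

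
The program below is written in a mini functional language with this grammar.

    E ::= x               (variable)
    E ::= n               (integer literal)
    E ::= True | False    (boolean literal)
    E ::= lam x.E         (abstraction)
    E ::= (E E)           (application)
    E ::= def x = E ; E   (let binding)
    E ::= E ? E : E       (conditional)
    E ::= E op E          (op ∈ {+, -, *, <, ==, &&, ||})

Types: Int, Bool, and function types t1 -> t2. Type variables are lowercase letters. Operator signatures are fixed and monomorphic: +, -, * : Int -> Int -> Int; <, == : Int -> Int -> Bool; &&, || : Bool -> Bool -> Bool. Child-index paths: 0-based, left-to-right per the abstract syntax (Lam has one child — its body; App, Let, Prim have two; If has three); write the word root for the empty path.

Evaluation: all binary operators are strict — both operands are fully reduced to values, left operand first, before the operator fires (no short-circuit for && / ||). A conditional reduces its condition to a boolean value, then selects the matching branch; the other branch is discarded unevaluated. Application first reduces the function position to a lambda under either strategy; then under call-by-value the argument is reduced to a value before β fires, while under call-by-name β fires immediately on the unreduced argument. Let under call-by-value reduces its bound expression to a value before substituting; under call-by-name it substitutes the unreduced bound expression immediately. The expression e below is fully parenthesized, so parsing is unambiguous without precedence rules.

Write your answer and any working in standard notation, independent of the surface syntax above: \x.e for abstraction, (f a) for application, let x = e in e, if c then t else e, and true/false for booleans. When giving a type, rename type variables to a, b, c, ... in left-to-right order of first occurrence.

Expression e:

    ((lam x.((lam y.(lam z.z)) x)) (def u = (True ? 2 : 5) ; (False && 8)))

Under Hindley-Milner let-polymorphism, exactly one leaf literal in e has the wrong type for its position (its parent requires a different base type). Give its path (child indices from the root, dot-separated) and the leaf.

Derivation:
z : c
\z._ : c -> c
\y._ : b -> c -> c
x : a
  unify b -> c -> c ~ a -> d
  unify b ~ a
  unify c -> c ~ d
_ _ : c -> c
\x._ : a -> c -> c
  unify Bool ~ Bool
  unify Int ~ Int
let u : Int
  unify Bool ~ Bool
  unify Int ~ Bool
  FAIL: mismatch Int ~ Bool

Answer: 1.1.1 : 8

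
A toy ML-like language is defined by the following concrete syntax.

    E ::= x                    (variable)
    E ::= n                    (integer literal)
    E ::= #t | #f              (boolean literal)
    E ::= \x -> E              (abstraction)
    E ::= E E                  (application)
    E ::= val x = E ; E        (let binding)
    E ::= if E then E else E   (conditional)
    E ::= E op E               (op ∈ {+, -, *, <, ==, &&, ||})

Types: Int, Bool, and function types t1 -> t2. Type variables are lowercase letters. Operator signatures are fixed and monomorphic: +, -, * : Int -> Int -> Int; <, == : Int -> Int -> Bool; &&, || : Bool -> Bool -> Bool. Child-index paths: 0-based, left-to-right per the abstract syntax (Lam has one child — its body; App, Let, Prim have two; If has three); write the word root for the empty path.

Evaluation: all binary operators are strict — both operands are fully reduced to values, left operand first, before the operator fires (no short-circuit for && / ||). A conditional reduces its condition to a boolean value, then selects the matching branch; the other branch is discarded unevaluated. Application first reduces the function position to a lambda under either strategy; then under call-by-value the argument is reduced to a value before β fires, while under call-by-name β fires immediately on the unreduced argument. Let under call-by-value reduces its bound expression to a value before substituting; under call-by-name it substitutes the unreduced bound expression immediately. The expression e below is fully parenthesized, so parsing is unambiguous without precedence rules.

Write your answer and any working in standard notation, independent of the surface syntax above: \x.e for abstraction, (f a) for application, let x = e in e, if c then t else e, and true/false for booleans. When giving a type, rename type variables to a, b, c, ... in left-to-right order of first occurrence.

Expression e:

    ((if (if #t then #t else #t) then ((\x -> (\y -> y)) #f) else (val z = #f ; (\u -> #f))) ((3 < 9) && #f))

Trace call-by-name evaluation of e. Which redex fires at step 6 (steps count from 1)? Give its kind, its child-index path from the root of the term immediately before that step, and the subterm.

Answer: delta at root : (true && false)

Derivation:
step 0: ((if (if true then true else true) then ((\x.(\y.y)) false) else (let z = false in (\u.false))) ((3 < 9) && false))
step 1: [if@0.0] ((if true then ((\x.(\y.y)) false) else (let z = false in (\u.false))) ((3 < 9) && false))
step 2: [if@0] (((\x.(\y.y)) false) ((3 < 9) && false))
step 3: [beta@0] ((\y.y) ((3 < 9) && false))
step 4: [beta@root] ((3 < 9) && false)
step 5: [delta@0] (true && false)
step 6: [delta@root] false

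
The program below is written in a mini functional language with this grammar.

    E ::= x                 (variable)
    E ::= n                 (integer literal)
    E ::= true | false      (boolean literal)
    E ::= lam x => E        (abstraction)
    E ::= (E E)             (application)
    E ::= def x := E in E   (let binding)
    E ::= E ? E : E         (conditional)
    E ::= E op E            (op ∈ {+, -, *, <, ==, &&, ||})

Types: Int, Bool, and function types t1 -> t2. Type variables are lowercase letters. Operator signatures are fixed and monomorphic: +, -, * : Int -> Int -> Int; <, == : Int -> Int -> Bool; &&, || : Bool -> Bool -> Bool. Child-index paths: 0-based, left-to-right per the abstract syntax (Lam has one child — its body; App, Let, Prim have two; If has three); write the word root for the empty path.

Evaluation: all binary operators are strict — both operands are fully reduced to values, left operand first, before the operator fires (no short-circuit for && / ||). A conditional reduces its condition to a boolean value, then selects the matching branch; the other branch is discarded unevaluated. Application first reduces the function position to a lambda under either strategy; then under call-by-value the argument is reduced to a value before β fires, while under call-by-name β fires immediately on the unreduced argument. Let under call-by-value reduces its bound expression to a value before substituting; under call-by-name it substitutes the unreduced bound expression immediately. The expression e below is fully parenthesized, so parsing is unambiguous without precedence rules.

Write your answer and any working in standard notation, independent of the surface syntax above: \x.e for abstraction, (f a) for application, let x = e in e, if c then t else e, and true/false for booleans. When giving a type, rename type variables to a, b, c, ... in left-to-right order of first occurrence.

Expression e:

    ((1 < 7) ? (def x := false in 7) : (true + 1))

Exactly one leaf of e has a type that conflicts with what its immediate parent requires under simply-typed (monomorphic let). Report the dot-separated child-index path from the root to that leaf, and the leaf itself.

Derivation:
  unify Int ~ Int
  unify Int ~ Int
  unify Bool ~ Bool
let x : Bool
  unify Bool ~ Int
  FAIL: mismatch Bool ~ Int

Answer: 2.0 : true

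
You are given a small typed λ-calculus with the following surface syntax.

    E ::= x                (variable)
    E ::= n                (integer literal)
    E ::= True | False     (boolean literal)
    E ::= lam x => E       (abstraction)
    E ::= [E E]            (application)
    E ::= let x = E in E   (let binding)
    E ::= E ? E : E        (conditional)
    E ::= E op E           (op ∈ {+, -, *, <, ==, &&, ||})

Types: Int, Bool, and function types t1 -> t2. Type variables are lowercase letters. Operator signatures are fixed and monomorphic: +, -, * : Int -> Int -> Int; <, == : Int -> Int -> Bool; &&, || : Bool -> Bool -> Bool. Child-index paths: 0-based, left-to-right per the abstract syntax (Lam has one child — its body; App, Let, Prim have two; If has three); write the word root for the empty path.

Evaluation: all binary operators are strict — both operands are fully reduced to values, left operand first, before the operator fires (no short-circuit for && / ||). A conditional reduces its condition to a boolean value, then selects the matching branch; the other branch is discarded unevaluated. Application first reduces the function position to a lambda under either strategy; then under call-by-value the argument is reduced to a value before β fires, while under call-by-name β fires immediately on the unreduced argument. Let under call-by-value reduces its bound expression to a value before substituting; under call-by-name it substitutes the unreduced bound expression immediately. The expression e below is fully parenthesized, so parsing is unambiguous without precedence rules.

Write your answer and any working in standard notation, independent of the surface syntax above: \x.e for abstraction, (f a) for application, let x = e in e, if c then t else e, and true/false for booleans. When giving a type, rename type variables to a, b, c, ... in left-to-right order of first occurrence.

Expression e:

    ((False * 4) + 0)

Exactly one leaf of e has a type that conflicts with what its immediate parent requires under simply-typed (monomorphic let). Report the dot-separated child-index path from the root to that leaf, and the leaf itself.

Answer: 0.0 : false

Derivation:
  unify Bool ~ Int
  FAIL: mismatch Bool ~ Int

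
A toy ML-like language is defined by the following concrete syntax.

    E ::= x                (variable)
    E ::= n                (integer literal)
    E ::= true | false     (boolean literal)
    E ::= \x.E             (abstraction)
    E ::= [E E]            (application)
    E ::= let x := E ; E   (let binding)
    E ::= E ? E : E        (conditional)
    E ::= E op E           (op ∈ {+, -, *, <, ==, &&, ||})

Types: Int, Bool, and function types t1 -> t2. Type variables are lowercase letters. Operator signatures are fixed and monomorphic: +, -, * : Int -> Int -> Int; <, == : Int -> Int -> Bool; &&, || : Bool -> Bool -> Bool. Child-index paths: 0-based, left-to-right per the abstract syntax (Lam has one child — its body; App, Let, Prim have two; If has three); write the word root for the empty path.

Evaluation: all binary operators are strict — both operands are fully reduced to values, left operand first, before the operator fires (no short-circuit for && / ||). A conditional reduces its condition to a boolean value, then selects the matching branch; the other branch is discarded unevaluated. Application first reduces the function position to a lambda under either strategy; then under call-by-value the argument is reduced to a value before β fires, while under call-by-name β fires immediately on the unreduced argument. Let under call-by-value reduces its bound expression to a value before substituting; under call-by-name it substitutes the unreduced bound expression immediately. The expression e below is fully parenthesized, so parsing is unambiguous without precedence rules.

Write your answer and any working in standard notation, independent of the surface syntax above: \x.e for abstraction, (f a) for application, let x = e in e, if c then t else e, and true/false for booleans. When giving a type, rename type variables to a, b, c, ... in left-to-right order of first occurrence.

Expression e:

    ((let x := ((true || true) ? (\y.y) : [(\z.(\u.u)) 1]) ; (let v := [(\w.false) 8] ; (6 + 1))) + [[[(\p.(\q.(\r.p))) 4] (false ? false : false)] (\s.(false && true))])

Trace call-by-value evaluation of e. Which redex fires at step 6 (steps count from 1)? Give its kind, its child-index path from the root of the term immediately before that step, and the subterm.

Trace:
step 0: ((let x = (if (true || true) then (\y.y) else ((\z.(\u.u)) 1)) in (let v = ((\w.false) 8) in (6 + 1))) + ((((\p.(\q.(\r.p))) 4) (if false then false else false)) (\s.(false && true))))
step 1: [delta@0.0.0] ((let x = (if true then (\y.y) else ((\z.(\u.u)) 1)) in (let v = ((\w.false) 8) in (6 + 1))) + ((((\p.(\q.(\r.p))) 4) (if false then false else false)) (\s.(false && true))))
step 2: [if@0.0] ((let x = (\y.y) in (let v = ((\w.false) 8) in (6 + 1))) + ((((\p.(\q.(\r.p))) 4) (if false then false else false)) (\s.(false && true))))
step 3: [let@0] ((let v = ((\w.false) 8) in (6 + 1)) + ((((\p.(\q.(\r.p))) 4) (if false then false else false)) (\s.(false && true))))
step 4: [beta@0.0] ((let v = false in (6 + 1)) + ((((\p.(\q.(\r.p))) 4) (if false then false else false)) (\s.(false && true))))
step 5: [let@0] ((6 + 1) + ((((\p.(\q.(\r.p))) 4) (if false then false else false)) (\s.(false && true))))
step 6: [delta@0] (7 + ((((\p.(\q.(\r.p))) 4) (if false then false else false)) (\s.(false && true))))

Answer: delta at 0 : (6 + 1)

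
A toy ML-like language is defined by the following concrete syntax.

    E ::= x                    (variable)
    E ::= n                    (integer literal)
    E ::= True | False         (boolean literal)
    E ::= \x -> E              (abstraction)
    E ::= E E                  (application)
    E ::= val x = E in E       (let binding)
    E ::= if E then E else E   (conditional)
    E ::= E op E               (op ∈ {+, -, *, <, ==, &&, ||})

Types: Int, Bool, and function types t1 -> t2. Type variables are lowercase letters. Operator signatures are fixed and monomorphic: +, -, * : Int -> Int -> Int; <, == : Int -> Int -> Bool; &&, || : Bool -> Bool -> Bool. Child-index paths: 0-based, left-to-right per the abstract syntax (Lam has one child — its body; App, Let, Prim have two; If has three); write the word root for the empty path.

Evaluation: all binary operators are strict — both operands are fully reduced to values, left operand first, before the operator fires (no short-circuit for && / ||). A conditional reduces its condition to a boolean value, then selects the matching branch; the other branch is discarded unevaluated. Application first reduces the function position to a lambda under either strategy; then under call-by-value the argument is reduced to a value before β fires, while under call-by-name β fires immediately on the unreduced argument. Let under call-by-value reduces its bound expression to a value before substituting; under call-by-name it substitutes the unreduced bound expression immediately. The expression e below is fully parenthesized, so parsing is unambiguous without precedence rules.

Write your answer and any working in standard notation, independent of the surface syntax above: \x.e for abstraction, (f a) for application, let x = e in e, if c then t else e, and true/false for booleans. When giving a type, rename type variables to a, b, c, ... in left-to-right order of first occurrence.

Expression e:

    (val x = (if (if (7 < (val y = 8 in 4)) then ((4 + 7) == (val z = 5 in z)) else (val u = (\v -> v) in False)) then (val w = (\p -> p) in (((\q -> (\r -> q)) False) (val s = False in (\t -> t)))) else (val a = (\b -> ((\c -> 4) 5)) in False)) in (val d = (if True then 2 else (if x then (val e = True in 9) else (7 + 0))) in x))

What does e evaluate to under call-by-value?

Answer: false

Derivation:
step 0: (let x = (if (if (7 < (let y = 8 in 4)) then ((4 + 7) == (let z = 5 in z)) else (let u = (\v.v) in false)) then (let w = (\p.p) in (((\q.(\r.q)) false) (let s = false in (\t.t)))) else (let a = (\b.((\c.4) 5)) in false)) in (let d = (if true then 2 else (if x then (let e = true in 9) else (7 + 0))) in x))
step 1: [let@0.0.0.1] (let x = (if (if (7 < 4) then ((4 + 7) == (let z = 5 in z)) else (let u = (\v.v) in false)) then (let w = (\p.p) in (((\q.(\r.q)) false) (let s = false in (\t.t)))) else (let a = (\b.((\c.4) 5)) in false)) in (let d = (if true then 2 else (if x then (let e = true in 9) else (7 + 0))) in x))
step 2: [delta@0.0.0] (let x = (if (if false then ((4 + 7) == (let z = 5 in z)) else (let u = (\v.v) in false)) then (let w = (\p.p) in (((\q.(\r.q)) false) (let s = false in (\t.t)))) else (let a = (\b.((\c.4) 5)) in false)) in (let d = (if true then 2 else (if x then (let e = true in 9) else (7 + 0))) in x))
step 3: [if@0.0] (let x = (if (let u = (\v.v) in false) then (let w = (\p.p) in (((\q.(\r.q)) false) (let s = false in (\t.t)))) else (let a = (\b.((\c.4) 5)) in false)) in (let d = (if true then 2 else (if x then (let e = true in 9) else (7 + 0))) in x))
step 4: [let@0.0] (let x = (if false then (let w = (\p.p) in (((\q.(\r.q)) false) (let s = false in (\t.t)))) else (let a = (\b.((\c.4) 5)) in false)) in (let d = (if true then 2 else (if x then (let e = true in 9) else (7 + 0))) in x))
step 5: [if@0] (let x = (let a = (\b.((\c.4) 5)) in false) in (let d = (if true then 2 else (if x then (let e = true in 9) else (7 + 0))) in x))
step 6: [let@0] (let x = false in (let d = (if true then 2 else (if x then (let e = true in 9) else (7 + 0))) in x))
step 7: [let@root] (let d = (if true then 2 else (if false then (let e = true in 9) else (7 + 0))) in false)
step 8: [if@0] (let d = 2 in false)
step 9: [let@root] false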